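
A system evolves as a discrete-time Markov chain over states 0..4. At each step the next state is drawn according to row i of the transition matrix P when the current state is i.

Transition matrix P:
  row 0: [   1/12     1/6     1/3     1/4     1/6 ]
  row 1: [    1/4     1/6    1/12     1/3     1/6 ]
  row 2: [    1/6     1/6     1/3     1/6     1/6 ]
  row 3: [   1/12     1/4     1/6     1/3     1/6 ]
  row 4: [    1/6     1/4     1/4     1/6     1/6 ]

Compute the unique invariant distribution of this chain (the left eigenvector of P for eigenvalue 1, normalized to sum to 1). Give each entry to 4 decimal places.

π = [0.1497, 0.2018, 0.2264, 0.2553, 0.1667]

Balance equations π_j = Σ_i π_i·P[i][j]:
  π_0 = 1/12·π_0 + 1/4·π_1 + 1/6·π_2 + 1/12·π_3 + 1/6·π_4
  π_1 = 1/6·π_0 + 1/6·π_1 + 1/6·π_2 + 1/4·π_3 + 1/4·π_4
  π_2 = 1/3·π_0 + 1/12·π_1 + 1/3·π_2 + 1/6·π_3 + 1/4·π_4
  π_3 = 1/4·π_0 + 1/3·π_1 + 1/6·π_2 + 1/3·π_3 + 1/6·π_4
  normalize: π_0 + π_1 + π_2 + π_3 + π_4 = 1
Solving the linear system gives exactly π = [694/4635, 1871/9270, 2099/9270, 263/1030, 1/6].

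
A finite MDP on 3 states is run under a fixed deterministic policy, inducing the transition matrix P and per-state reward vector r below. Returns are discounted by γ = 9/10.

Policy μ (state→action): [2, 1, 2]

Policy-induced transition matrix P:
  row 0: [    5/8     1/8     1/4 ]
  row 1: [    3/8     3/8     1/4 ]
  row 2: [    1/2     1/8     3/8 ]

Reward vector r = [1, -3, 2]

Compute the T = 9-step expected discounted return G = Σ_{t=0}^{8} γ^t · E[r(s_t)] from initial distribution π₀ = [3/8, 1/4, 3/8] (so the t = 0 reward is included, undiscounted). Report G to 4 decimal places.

t=0: π = [0.3750, 0.2500, 0.3750], E[r] = 0.3750, γ^t·E[r] = 0.375000, running G = 0.375000
t=1: π = [0.5156, 0.1875, 0.2969], E[r] = 0.5469, γ^t·E[r] = 0.492188, running G = 0.867188
t=2: π = [0.5410, 0.1719, 0.2871], E[r] = 0.5996, γ^t·E[r] = 0.485684, running G = 1.352871
t=3: π = [0.5461, 0.1680, 0.2859], E[r] = 0.6140, γ^t·E[r] = 0.447616, running G = 1.800487
t=4: π = [0.5473, 0.1670, 0.2857], E[r] = 0.6178, γ^t·E[r] = 0.405317, running G = 2.205804
t=5: π = [0.5475, 0.1667, 0.2857], E[r] = 0.6187, γ^t·E[r] = 0.365351, running G = 2.571155
t=6: π = [0.5476, 0.1667, 0.2857], E[r] = 0.6190, γ^t·E[r] = 0.328944, running G = 2.900099
t=7: π = [0.5476, 0.1667, 0.2857], E[r] = 0.6190, γ^t·E[r] = 0.296079, running G = 3.196178
t=8: π = [0.5476, 0.1667, 0.2857], E[r] = 0.6190, γ^t·E[r] = 0.266478, running G = 3.462656

G = 3.4627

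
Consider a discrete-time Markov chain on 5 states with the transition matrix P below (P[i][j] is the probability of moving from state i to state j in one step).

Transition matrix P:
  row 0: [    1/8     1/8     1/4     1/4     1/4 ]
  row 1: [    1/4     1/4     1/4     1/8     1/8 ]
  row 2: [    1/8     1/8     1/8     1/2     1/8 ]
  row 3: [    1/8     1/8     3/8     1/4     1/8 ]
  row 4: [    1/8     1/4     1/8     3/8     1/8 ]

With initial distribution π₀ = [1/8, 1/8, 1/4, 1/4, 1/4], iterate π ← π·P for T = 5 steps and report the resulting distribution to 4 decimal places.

π = [0.1454, 0.1633, 0.2404, 0.3077, 0.1432]

t=0: π = [0.1250, 0.1250, 0.2500, 0.2500, 0.2500]
t=1: π = [0.1406, 0.1719, 0.2188, 0.3281, 0.1406]
t=2: π = [0.1465, 0.1641, 0.2461, 0.3008, 0.1426]
t=3: π = [0.1455, 0.1633, 0.2390, 0.3088, 0.1433]
t=4: π = [0.1454, 0.1633, 0.2408, 0.3073, 0.1432]
t=5: π = [0.1454, 0.1633, 0.2404, 0.3077, 0.1432]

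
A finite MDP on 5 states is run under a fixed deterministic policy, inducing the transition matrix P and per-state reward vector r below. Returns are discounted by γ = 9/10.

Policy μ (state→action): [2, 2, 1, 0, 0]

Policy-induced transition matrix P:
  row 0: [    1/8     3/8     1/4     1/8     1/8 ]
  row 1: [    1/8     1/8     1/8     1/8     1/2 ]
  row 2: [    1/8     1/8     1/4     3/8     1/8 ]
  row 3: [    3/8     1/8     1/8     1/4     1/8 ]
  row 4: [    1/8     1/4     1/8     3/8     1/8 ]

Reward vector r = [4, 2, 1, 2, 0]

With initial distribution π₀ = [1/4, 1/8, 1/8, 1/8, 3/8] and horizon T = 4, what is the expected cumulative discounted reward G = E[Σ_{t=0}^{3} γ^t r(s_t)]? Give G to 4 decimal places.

t=0: π = [0.2500, 0.1250, 0.1250, 0.1250, 0.3750], E[r] = 1.6250, γ^t·E[r] = 1.625000, running G = 1.625000
t=1: π = [0.1563, 0.2344, 0.1719, 0.2656, 0.1719], E[r] = 1.7969, γ^t·E[r] = 1.617188, running G = 3.242188
t=2: π = [0.1914, 0.1855, 0.1660, 0.2441, 0.2129], E[r] = 1.7910, γ^t·E[r] = 1.450723, running G = 4.692910
t=3: π = [0.1860, 0.1995, 0.1697, 0.2502, 0.1946], E[r] = 1.8132, γ^t·E[r] = 1.321846, running G = 6.014757

G = 6.0148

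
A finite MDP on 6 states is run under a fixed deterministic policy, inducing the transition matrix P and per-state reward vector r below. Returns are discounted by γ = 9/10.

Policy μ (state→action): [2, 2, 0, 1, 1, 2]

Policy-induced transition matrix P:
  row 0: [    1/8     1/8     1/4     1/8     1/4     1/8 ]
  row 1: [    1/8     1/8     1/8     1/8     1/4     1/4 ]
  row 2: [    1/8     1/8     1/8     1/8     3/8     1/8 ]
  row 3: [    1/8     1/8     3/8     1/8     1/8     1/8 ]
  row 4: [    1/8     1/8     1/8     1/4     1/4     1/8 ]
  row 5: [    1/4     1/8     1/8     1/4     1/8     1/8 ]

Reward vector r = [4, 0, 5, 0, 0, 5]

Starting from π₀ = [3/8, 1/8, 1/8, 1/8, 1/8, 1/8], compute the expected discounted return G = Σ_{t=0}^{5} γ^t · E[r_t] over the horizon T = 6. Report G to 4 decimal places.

t=0: π = [0.3750, 0.1250, 0.1250, 0.1250, 0.1250, 0.1250], E[r] = 2.7500, γ^t·E[r] = 2.750000, running G = 2.750000
t=1: π = [0.1406, 0.1250, 0.2031, 0.1563, 0.2344, 0.1406], E[r] = 2.2813, γ^t·E[r] = 2.053125, running G = 4.803125
t=2: π = [0.1426, 0.1250, 0.1816, 0.1719, 0.2383, 0.1406], E[r] = 2.1816, γ^t·E[r] = 1.767129, running G = 6.570254
t=3: π = [0.1426, 0.1250, 0.1858, 0.1724, 0.2336, 0.1406], E[r] = 2.2024, γ^t·E[r] = 1.605544, running G = 8.175798
t=4: π = [0.1426, 0.1250, 0.1859, 0.1718, 0.2341, 0.1406], E[r] = 2.2030, γ^t·E[r] = 1.445390, running G = 9.621188
t=5: π = [0.1426, 0.1250, 0.1858, 0.1718, 0.2342, 0.1406], E[r] = 2.2023, γ^t·E[r] = 1.300423, running G = 10.921612

G = 10.9216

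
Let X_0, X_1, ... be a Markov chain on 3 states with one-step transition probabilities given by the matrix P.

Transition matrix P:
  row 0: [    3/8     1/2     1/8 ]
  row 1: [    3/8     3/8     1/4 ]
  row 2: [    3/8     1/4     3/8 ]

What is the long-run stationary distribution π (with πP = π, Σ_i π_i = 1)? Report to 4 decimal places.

π = [0.3750, 0.3929, 0.2321]

Balance equations π_j = Σ_i π_i·P[i][j]:
  π_0 = 3/8·π_0 + 3/8·π_1 + 3/8·π_2
  π_1 = 1/2·π_0 + 3/8·π_1 + 1/4·π_2
  normalize: π_0 + π_1 + π_2 = 1
Solving the linear system gives exactly π = [3/8, 11/28, 13/56].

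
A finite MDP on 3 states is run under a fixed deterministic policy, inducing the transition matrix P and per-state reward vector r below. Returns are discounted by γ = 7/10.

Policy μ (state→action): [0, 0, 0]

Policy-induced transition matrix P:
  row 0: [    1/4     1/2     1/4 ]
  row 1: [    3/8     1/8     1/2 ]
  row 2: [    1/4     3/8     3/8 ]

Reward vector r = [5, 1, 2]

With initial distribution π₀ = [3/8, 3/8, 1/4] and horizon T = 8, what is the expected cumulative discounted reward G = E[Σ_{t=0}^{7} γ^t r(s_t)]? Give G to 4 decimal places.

t=0: π = [0.3750, 0.3750, 0.2500], E[r] = 2.7500, γ^t·E[r] = 2.750000, running G = 2.750000
t=1: π = [0.2969, 0.3281, 0.3750], E[r] = 2.5625, γ^t·E[r] = 1.793750, running G = 4.543750
t=2: π = [0.2910, 0.3301, 0.3789], E[r] = 2.5430, γ^t·E[r] = 1.246055, running G = 5.789805
t=3: π = [0.2913, 0.3289, 0.3799], E[r] = 2.5449, γ^t·E[r] = 0.872908, running G = 6.662713
t=4: π = [0.2911, 0.3292, 0.3797], E[r] = 2.5441, γ^t·E[r] = 0.610845, running G = 7.273558
t=5: π = [0.2911, 0.3291, 0.3798], E[r] = 2.5444, γ^t·E[r] = 0.427630, running G = 7.701188
t=6: π = [0.2911, 0.3291, 0.3797], E[r] = 2.5443, γ^t·E[r] = 0.299333, running G = 8.000521
t=7: π = [0.2911, 0.3291, 0.3797], E[r] = 2.5443, γ^t·E[r] = 0.209535, running G = 8.210056

G = 8.2101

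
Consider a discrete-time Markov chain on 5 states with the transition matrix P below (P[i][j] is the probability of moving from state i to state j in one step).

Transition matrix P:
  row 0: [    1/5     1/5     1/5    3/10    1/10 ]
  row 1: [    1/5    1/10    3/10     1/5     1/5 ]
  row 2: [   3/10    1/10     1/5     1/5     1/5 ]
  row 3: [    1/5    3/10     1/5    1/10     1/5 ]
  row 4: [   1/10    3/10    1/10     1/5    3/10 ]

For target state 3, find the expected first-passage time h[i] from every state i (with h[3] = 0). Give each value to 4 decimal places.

First-step conditioning: h[3] = 0; for i ≠ 3, h[i] = 1 + Σ_k P[i][k]·h[k].
  h[0] = 1 + 1/5·h[0] + 1/5·h[1] + 1/5·h[2] + 1/10·h[4]
  h[1] = 1 + 1/5·h[0] + 1/10·h[1] + 3/10·h[2] + 1/5·h[4]
  h[2] = 1 + 3/10·h[0] + 1/10·h[1] + 1/5·h[2] + 1/5·h[4]
  h[4] = 1 + 1/10·h[0] + 3/10·h[1] + 1/10·h[2] + 3/10·h[4]
Solving the 4×4 linear system over states ≠ 3 gives exactly h = [8870/2171, 9860/2171, 9770/2171, 0, 9990/2171] (h[3] = 0 is the target).

h = [4.0857, 4.5417, 4.5002, 0.0000, 4.6016]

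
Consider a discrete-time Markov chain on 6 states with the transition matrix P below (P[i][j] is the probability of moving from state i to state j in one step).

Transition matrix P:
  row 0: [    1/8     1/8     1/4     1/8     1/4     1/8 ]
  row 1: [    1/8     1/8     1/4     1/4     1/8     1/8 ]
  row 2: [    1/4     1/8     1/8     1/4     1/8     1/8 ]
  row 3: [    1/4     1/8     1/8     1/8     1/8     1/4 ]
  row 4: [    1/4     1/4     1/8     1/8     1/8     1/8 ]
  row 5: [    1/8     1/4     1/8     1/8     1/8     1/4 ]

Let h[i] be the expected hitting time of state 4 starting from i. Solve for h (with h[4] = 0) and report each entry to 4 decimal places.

First-step conditioning: h[4] = 0; for i ≠ 4, h[i] = 1 + Σ_k P[i][k]·h[k].
  h[0] = 1 + 1/8·h[0] + 1/8·h[1] + 1/4·h[2] + 1/8·h[3] + 1/8·h[5]
  h[1] = 1 + 1/8·h[0] + 1/8·h[1] + 1/4·h[2] + 1/4·h[3] + 1/8·h[5]
  h[2] = 1 + 1/4·h[0] + 1/8·h[1] + 1/8·h[2] + 1/4·h[3] + 1/8·h[5]
  h[3] = 1 + 1/4·h[0] + 1/8·h[1] + 1/8·h[2] + 1/8·h[3] + 1/4·h[5]
  h[5] = 1 + 1/8·h[0] + 1/4·h[1] + 1/8·h[2] + 1/8·h[3] + 1/4·h[5]
Solving the 5×5 linear system over states ≠ 4 gives exactly h = [8174/1365, 9326/1365, 438/65, 3072/455, 0, 48/7] (h[4] = 0 is the target).

h = [5.9883, 6.8322, 6.7385, 6.7516, 0.0000, 6.8571]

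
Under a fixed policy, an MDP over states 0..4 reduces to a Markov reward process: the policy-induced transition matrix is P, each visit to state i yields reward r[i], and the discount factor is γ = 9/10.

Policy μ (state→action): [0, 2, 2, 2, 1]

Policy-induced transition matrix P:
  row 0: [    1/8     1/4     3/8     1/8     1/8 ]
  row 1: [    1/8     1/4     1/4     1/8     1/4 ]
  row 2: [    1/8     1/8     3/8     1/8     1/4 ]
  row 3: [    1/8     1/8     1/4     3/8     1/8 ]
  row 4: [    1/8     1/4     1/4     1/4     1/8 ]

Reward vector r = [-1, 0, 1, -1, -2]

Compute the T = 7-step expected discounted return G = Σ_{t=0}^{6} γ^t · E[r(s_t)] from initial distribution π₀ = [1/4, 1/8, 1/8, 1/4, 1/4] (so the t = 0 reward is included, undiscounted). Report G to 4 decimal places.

t=0: π = [0.2500, 0.1250, 0.1250, 0.2500, 0.2500], E[r] = -0.8750, γ^t·E[r] = -0.875000, running G = -0.875000
t=1: π = [0.1250, 0.2031, 0.2969, 0.2188, 0.1563], E[r] = -0.3594, γ^t·E[r] = -0.323438, running G = -1.198438
t=2: π = [0.1250, 0.1855, 0.3027, 0.1992, 0.1875], E[r] = -0.3965, γ^t·E[r] = -0.321152, running G = -1.519590
t=3: π = [0.1250, 0.1873, 0.3035, 0.1982, 0.1860], E[r] = -0.3918, γ^t·E[r] = -0.285656, running G = -1.805245
t=4: π = [0.1250, 0.1873, 0.3036, 0.1978, 0.1863], E[r] = -0.3919, γ^t·E[r] = -0.257150, running G = -2.062395
t=5: π = [0.1250, 0.1873, 0.3036, 0.1977, 0.1864], E[r] = -0.3919, γ^t·E[r] = -0.231406, running G = -2.293801
t=6: π = [0.1250, 0.1873, 0.3036, 0.1977, 0.1864], E[r] = -0.3919, γ^t·E[r] = -0.208263, running G = -2.502065

G = -2.5021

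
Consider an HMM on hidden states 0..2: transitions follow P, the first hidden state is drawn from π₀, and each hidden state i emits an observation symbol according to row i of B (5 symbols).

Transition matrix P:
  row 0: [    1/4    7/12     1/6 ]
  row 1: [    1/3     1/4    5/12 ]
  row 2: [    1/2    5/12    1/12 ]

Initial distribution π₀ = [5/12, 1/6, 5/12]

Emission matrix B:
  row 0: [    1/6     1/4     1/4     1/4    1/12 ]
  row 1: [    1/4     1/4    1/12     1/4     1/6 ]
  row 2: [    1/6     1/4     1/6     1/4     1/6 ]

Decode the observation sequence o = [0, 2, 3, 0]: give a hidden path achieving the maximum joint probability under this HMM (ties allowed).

path = [2, 0, 1, 2]

t=0: δ = [6.944e-02, 4.167e-02, 6.944e-02]  (obs o_0=0)
t=1: δ = [8.681e-03, 3.376e-03, 2.894e-03]  ψ = [2, 0, 1]  (obs o_1=2)
t=2: δ = [5.425e-04, 1.266e-03, 3.617e-04]  ψ = [0, 0, 0]  (obs o_2=3)
t=3: δ = [7.033e-05, 7.912e-05, 8.791e-05]  ψ = [1, 0, 1]  (obs o_3=0)
backtrack: best end state = 2; path = [2, 0, 1, 2]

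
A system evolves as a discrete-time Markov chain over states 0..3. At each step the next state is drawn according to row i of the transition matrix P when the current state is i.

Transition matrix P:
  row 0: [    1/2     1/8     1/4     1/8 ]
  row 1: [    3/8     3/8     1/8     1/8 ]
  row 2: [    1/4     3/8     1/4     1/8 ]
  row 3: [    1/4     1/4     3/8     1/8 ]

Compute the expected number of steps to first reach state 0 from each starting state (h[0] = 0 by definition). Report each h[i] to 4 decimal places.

First-step conditioning: h[0] = 0; for i ≠ 0, h[i] = 1 + Σ_k P[i][k]·h[k].
  h[1] = 1 + 3/8·h[1] + 1/8·h[2] + 1/8·h[3]
  h[2] = 1 + 3/8·h[1] + 1/4·h[2] + 1/8·h[3]
  h[3] = 1 + 1/4·h[1] + 3/8·h[2] + 1/8·h[3]
Solving the 3×3 linear system over states ≠ 0 gives exactly h = [0, 448/151, 512/151, 520/151] (h[0] = 0 is the target).

h = [0.0000, 2.9669, 3.3907, 3.4437]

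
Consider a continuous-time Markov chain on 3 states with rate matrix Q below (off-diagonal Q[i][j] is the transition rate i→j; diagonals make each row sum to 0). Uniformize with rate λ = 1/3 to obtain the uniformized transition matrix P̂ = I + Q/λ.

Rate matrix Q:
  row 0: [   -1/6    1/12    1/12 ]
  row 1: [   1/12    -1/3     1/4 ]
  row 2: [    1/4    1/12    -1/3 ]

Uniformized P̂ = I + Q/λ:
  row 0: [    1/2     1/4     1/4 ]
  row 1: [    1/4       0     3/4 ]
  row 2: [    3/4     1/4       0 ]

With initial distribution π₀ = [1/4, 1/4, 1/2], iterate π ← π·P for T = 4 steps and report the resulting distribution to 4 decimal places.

t=0: π = [0.2500, 0.2500, 0.5000]
t=1: π = [0.5625, 0.1875, 0.2500]
t=2: π = [0.5156, 0.2031, 0.2813]
t=3: π = [0.5195, 0.1992, 0.2813]
t=4: π = [0.5205, 0.2002, 0.2793]

π = [0.5205, 0.2002, 0.2793]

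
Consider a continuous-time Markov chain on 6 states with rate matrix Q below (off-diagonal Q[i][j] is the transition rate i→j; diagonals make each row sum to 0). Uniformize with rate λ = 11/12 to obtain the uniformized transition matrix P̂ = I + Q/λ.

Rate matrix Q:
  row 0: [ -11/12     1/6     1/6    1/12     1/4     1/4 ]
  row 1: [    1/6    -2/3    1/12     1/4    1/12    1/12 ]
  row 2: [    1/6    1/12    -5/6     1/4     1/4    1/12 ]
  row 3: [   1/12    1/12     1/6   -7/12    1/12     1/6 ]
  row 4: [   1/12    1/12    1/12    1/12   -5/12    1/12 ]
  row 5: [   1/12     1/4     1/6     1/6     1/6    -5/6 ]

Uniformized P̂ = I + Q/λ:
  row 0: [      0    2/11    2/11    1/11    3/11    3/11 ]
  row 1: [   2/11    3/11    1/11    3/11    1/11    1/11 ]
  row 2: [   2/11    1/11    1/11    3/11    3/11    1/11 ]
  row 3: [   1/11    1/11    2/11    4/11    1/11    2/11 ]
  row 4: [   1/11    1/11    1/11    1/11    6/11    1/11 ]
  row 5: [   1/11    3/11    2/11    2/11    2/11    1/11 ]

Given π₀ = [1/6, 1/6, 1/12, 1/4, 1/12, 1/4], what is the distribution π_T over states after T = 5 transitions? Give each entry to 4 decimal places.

t=0: π = [0.1667, 0.1667, 0.0833, 0.2500, 0.0833, 0.2500]
t=1: π = [0.0985, 0.1818, 0.1515, 0.2273, 0.1970, 0.1439]
t=2: π = [0.1123, 0.1591, 0.1336, 0.2266, 0.2390, 0.1295]
t=3: π = [0.1073, 0.1536, 0.1335, 0.2177, 0.2560, 0.1319]
t=4: π = [0.1073, 0.1526, 0.1324, 0.2145, 0.2631, 0.1302]
t=5: π = [0.1071, 0.1521, 0.1320, 0.2131, 0.2659, 0.1299]

π = [0.1071, 0.1521, 0.1320, 0.2131, 0.2659, 0.1299]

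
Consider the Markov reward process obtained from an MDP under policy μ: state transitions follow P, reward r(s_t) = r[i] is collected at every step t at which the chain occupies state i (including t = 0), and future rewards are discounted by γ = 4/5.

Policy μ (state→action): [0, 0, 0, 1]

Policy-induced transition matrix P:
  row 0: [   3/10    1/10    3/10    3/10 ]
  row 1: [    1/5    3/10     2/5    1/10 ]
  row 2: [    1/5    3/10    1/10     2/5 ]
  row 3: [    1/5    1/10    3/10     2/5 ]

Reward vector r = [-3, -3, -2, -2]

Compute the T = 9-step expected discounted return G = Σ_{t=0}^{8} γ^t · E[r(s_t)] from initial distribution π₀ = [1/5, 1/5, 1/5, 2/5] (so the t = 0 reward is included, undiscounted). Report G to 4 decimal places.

t=0: π = [0.2000, 0.2000, 0.2000, 0.4000], E[r] = -2.4000, γ^t·E[r] = -2.400000, running G = -2.400000
t=1: π = [0.2200, 0.1800, 0.2800, 0.3200], E[r] = -2.4000, γ^t·E[r] = -1.920000, running G = -4.320000
t=2: π = [0.2220, 0.1920, 0.2620, 0.3240], E[r] = -2.4140, γ^t·E[r] = -1.544960, running G = -5.864960
t=3: π = [0.2222, 0.1908, 0.2668, 0.3202], E[r] = -2.4130, γ^t·E[r] = -1.235456, running G = -7.100416
t=4: π = [0.2222, 0.1915, 0.2657, 0.3205], E[r] = -2.4137, γ^t·E[r] = -0.988668, running G = -8.089084
t=5: π = [0.2222, 0.1914, 0.2660, 0.3203], E[r] = -2.4137, γ^t·E[r] = -0.790911, running G = -8.879995
t=6: π = [0.2222, 0.1915, 0.2659, 0.3203], E[r] = -2.4137, γ^t·E[r] = -0.632740, running G = -9.512736
t=7: π = [0.2222, 0.1915, 0.2660, 0.3203], E[r] = -2.4137, γ^t·E[r] = -0.506191, running G = -10.018927
t=8: π = [0.2222, 0.1915, 0.2660, 0.3203], E[r] = -2.4137, γ^t·E[r] = -0.404954, running G = -10.423881

G = -10.4239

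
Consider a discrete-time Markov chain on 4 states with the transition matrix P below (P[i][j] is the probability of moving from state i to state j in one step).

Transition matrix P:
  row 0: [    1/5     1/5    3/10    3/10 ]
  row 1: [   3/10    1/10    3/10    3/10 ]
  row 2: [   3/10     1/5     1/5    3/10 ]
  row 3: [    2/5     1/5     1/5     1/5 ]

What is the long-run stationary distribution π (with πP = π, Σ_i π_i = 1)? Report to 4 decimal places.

Balance equations π_j = Σ_i π_i·P[i][j]:
  π_0 = 1/5·π_0 + 3/10·π_1 + 3/10·π_2 + 2/5·π_3
  π_1 = 1/5·π_0 + 1/10·π_1 + 1/5·π_2 + 1/5·π_3
  π_2 = 3/10·π_0 + 3/10·π_1 + 1/5·π_2 + 1/5·π_3
  normalize: π_0 + π_1 + π_2 + π_3 = 1
Solving the linear system gives exactly π = [36/121, 2/11, 30/121, 3/11].

π = [0.2975, 0.1818, 0.2479, 0.2727]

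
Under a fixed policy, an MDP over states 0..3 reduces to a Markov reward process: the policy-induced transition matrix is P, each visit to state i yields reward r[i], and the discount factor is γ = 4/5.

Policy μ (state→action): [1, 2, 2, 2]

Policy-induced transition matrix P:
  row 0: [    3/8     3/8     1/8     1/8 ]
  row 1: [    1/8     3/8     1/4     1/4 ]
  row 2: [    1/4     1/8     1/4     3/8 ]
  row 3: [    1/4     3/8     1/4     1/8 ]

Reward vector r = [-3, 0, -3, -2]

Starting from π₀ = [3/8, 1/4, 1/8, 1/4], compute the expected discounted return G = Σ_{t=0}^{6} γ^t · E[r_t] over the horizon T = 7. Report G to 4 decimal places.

t=0: π = [0.3750, 0.2500, 0.1250, 0.2500], E[r] = -2.0000, γ^t·E[r] = -2.000000, running G = -2.000000
t=1: π = [0.2656, 0.3438, 0.2031, 0.1875], E[r] = -1.7813, γ^t·E[r] = -1.425000, running G = -3.425000
t=2: π = [0.2402, 0.3242, 0.2168, 0.2188], E[r] = -1.8086, γ^t·E[r] = -1.157500, running G = -4.582500
t=3: π = [0.2395, 0.3208, 0.2200, 0.2197], E[r] = -1.8179, γ^t·E[r] = -0.930750, running G = -5.513250
t=4: π = [0.2398, 0.3200, 0.2201, 0.2201], E[r] = -1.8199, γ^t·E[r] = -0.745425, running G = -6.258675
t=5: π = [0.2400, 0.3200, 0.2200, 0.2200], E[r] = -1.8200, γ^t·E[r] = -0.596388, running G = -6.855063
t=6: π = [0.2400, 0.3200, 0.2200, 0.2200], E[r] = -1.8200, γ^t·E[r] = -0.477105, running G = -7.332168

G = -7.3322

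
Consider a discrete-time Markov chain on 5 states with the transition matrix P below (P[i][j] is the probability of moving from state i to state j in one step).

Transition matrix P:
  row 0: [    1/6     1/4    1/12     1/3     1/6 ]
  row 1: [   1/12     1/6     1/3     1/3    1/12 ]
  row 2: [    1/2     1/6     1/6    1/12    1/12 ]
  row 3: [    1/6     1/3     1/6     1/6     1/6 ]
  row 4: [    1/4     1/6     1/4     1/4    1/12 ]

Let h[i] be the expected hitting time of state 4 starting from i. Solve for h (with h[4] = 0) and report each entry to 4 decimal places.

First-step conditioning: h[4] = 0; for i ≠ 4, h[i] = 1 + Σ_k P[i][k]·h[k].
  h[0] = 1 + 1/6·h[0] + 1/4·h[1] + 1/12·h[2] + 1/3·h[3]
  h[1] = 1 + 1/12·h[0] + 1/6·h[1] + 1/3·h[2] + 1/3·h[3]
  h[2] = 1 + 1/2·h[0] + 1/6·h[1] + 1/6·h[2] + 1/12·h[3]
  h[3] = 1 + 1/6·h[0] + 1/3·h[1] + 1/6·h[2] + 1/6·h[3]
Solving the 4×4 linear system over states ≠ 4 gives exactly h = [4184/553, 58/7, 4514/553, 4236/553, 0] (h[4] = 0 is the target).

h = [7.5660, 8.2857, 8.1627, 7.6600, 0.0000]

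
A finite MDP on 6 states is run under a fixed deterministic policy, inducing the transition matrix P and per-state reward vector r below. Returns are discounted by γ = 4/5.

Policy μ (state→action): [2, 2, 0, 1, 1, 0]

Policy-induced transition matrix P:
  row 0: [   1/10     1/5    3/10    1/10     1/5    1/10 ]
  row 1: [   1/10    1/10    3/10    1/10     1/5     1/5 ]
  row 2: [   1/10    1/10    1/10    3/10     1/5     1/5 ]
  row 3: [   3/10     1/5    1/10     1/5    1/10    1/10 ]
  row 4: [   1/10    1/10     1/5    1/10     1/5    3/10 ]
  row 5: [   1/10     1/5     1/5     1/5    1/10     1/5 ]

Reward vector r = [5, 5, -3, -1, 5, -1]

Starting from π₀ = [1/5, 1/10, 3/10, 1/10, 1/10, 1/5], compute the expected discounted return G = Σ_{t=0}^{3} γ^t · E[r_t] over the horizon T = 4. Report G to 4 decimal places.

G = 3.3239

t=0: π = [0.2000, 0.1000, 0.3000, 0.1000, 0.1000, 0.2000], E[r] = 0.8000, γ^t·E[r] = 0.800000, running G = 0.800000
t=1: π = [0.1200, 0.1500, 0.1900, 0.1900, 0.1700, 0.1800], E[r] = 1.2600, γ^t·E[r] = 1.008000, running G = 1.808000
t=2: π = [0.1380, 0.1490, 0.1890, 0.1750, 0.1630, 0.1860], E[r] = 1.3220, γ^t·E[r] = 0.846080, running G = 2.654080
t=3: π = [0.1350, 0.1499, 0.1923, 0.1739, 0.1639, 0.1850], E[r] = 1.3082, γ^t·E[r] = 0.669798, running G = 3.323878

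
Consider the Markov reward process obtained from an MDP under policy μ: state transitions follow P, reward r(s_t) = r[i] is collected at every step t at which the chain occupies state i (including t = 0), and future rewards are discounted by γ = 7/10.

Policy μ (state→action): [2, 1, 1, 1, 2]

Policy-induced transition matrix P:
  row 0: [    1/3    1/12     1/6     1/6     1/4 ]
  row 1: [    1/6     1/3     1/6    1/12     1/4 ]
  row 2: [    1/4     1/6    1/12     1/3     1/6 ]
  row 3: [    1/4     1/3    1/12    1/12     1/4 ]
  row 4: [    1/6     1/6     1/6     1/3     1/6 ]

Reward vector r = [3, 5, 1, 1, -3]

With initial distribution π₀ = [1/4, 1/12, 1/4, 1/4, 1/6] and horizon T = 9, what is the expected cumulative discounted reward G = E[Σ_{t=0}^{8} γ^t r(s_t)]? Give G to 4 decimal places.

G = 4.3429

t=0: π = [0.2500, 0.0833, 0.2500, 0.2500, 0.1667], E[r] = 1.1667, γ^t·E[r] = 1.166667, running G = 1.166667
t=1: π = [0.2500, 0.2014, 0.1250, 0.2083, 0.2153], E[r] = 1.4444, γ^t·E[r] = 1.011111, running G = 2.177778
t=2: π = [0.2361, 0.2141, 0.1389, 0.1892, 0.2216], E[r] = 1.4421, γ^t·E[r] = 0.706644, running G = 2.884421
t=3: π = [0.2334, 0.2142, 0.1393, 0.1931, 0.2200], E[r] = 1.4438, γ^t·E[r] = 0.495213, running G = 3.379634
t=4: π = [0.2333, 0.2151, 0.1390, 0.1926, 0.2201], E[r] = 1.4467, γ^t·E[r] = 0.347363, running G = 3.726997
t=5: π = [0.2332, 0.2152, 0.1390, 0.1925, 0.2201], E[r] = 1.4467, γ^t·E[r] = 0.243154, running G = 3.970151
t=6: π = [0.2332, 0.2152, 0.1390, 0.1925, 0.2201], E[r] = 1.4468, γ^t·E[r] = 0.170211, running G = 4.140362
t=7: π = [0.2332, 0.2152, 0.1390, 0.1925, 0.2201], E[r] = 1.4468, γ^t·E[r] = 0.119149, running G = 4.259512
t=8: π = [0.2332, 0.2152, 0.1390, 0.1925, 0.2201], E[r] = 1.4468, γ^t·E[r] = 0.083404, running G = 4.342916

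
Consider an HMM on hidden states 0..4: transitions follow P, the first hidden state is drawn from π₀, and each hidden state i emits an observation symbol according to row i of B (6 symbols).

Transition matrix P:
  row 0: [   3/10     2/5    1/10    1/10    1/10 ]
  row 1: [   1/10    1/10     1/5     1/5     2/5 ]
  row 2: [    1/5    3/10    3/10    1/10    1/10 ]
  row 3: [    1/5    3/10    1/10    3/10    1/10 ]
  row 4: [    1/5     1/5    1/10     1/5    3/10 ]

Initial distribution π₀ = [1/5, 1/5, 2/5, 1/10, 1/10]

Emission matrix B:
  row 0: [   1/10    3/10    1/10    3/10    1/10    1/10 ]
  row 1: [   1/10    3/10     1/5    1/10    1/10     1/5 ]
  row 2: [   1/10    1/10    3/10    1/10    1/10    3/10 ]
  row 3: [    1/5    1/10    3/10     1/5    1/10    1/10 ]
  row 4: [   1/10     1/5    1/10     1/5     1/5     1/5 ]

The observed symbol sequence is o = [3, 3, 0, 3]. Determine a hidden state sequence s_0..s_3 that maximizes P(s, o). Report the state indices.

t=0: δ = [6.000e-02, 2.000e-02, 4.000e-02, 2.000e-02, 2.000e-02]  (obs o_0=3)
t=1: δ = [5.400e-03, 2.400e-03, 1.200e-03, 1.200e-03, 1.600e-03]  ψ = [0, 0, 2, 0, 1]  (obs o_1=3)
t=2: δ = [1.620e-04, 2.160e-04, 5.400e-05, 1.080e-04, 9.600e-05]  ψ = [0, 0, 0, 0, 1]  (obs o_2=0)
t=3: δ = [1.458e-05, 6.480e-06, 4.320e-06, 8.640e-06, 1.728e-05]  ψ = [0, 0, 1, 1, 1]  (obs o_3=3)
backtrack: best end state = 4; path = [0, 0, 1, 4]

path = [0, 0, 1, 4]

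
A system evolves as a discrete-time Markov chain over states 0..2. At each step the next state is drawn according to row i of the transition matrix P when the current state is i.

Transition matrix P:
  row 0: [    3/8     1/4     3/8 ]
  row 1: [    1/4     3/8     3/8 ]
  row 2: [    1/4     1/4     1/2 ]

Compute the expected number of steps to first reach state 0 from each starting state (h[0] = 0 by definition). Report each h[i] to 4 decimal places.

First-step conditioning: h[0] = 0; for i ≠ 0, h[i] = 1 + Σ_k P[i][k]·h[k].
  h[1] = 1 + 3/8·h[1] + 3/8·h[2]
  h[2] = 1 + 1/4·h[1] + 1/2·h[2]
Solving the 2×2 linear system over states ≠ 0 gives exactly h = [0, 4, 4] (h[0] = 0 is the target).

h = [0.0000, 4.0000, 4.0000]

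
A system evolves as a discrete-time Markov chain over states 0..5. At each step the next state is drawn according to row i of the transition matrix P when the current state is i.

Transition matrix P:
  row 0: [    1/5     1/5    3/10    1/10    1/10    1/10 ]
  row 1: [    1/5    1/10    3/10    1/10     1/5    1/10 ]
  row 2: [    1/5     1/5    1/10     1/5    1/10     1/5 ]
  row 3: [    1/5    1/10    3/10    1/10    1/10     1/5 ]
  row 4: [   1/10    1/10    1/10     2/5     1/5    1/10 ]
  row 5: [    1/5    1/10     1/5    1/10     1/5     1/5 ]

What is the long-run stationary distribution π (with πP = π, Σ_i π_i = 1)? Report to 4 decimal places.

π = [0.1856, 0.1399, 0.2133, 0.1644, 0.1437, 0.1531]

Balance equations π_j = Σ_i π_i·P[i][j]:
  π_0 = 1/5·π_0 + 1/5·π_1 + 1/5·π_2 + 1/5·π_3 + 1/10·π_4 + 1/5·π_5
  π_1 = 1/5·π_0 + 1/10·π_1 + 1/5·π_2 + 1/10·π_3 + 1/10·π_4 + 1/10·π_5
  π_2 = 3/10·π_0 + 3/10·π_1 + 1/10·π_2 + 3/10·π_3 + 1/10·π_4 + 1/5·π_5
  π_3 = 1/10·π_0 + 1/10·π_1 + 1/5·π_2 + 1/10·π_3 + 2/5·π_4 + 1/10·π_5
  π_4 = 1/10·π_0 + 1/5·π_1 + 1/10·π_2 + 1/10·π_3 + 1/5·π_4 + 1/5·π_5
  normalize: π_0 + π_1 + π_2 + π_3 + π_4 + π_5 = 1
Solving the linear system gives exactly π = [20284/109269, 15286/109269, 7769/36423, 5989/36423, 15698/109269, 16727/109269].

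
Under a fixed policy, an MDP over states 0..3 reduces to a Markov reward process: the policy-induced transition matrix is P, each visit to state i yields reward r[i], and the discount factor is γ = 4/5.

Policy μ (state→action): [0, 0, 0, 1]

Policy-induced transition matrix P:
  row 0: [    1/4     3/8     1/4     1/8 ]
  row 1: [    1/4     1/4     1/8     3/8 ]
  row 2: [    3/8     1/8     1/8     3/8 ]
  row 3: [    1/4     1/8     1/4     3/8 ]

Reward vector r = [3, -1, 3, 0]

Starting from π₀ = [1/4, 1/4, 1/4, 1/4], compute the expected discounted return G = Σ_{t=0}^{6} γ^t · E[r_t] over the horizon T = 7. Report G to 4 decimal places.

G = 4.7720

t=0: π = [0.2500, 0.2500, 0.2500, 0.2500], E[r] = 1.2500, γ^t·E[r] = 1.250000, running G = 1.250000
t=1: π = [0.2813, 0.2188, 0.1875, 0.3125], E[r] = 1.1875, γ^t·E[r] = 0.950000, running G = 2.200000
t=2: π = [0.2734, 0.2227, 0.1992, 0.3047], E[r] = 1.1953, γ^t·E[r] = 0.765000, running G = 2.965000
t=3: π = [0.2749, 0.2212, 0.1973, 0.3066], E[r] = 1.1953, γ^t·E[r] = 0.612000, running G = 3.577000
t=4: π = [0.2747, 0.2214, 0.1977, 0.3063], E[r] = 1.1957, γ^t·E[r] = 0.489750, running G = 4.066750
t=5: π = [0.2747, 0.2213, 0.1976, 0.3063], E[r] = 1.1956, γ^t·E[r] = 0.391790, running G = 4.458540
t=6: π = [0.2747, 0.2213, 0.1976, 0.3063], E[r] = 1.1957, γ^t·E[r] = 0.313434, running G = 4.771974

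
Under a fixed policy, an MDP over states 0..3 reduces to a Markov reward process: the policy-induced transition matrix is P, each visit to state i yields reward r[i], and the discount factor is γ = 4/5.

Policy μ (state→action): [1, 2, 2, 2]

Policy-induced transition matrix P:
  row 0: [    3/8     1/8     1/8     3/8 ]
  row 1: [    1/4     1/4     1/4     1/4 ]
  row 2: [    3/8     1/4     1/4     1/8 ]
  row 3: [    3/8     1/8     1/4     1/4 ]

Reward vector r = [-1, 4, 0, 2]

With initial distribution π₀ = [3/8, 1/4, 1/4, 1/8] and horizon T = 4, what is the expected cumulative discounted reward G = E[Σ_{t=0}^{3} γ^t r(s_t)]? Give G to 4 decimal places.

G = 2.6346

t=0: π = [0.3750, 0.2500, 0.2500, 0.1250], E[r] = 0.8750, γ^t·E[r] = 0.875000, running G = 0.875000
t=1: π = [0.3438, 0.1875, 0.2031, 0.2656], E[r] = 0.9375, γ^t·E[r] = 0.750000, running G = 1.625000
t=2: π = [0.3516, 0.1738, 0.2070, 0.2676], E[r] = 0.8789, γ^t·E[r] = 0.562500, running G = 2.187500
t=3: π = [0.3533, 0.1726, 0.2061, 0.2681], E[r] = 0.8733, γ^t·E[r] = 0.447125, running G = 2.634625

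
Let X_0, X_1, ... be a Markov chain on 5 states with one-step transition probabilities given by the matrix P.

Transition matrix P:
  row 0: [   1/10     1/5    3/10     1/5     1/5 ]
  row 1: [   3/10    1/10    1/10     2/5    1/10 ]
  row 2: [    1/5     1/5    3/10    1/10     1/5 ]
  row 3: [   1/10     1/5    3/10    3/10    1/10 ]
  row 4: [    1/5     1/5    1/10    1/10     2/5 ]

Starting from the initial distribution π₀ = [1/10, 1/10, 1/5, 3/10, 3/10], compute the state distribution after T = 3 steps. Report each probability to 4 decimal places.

t=0: π = [0.1000, 0.1000, 0.2000, 0.3000, 0.3000]
t=1: π = [0.1700, 0.1900, 0.2200, 0.2000, 0.2200]
t=2: π = [0.1820, 0.1810, 0.2180, 0.2140, 0.2050]
t=3: π = [0.1785, 0.1819, 0.2228, 0.2153, 0.2015]

π = [0.1785, 0.1819, 0.2228, 0.2153, 0.2015]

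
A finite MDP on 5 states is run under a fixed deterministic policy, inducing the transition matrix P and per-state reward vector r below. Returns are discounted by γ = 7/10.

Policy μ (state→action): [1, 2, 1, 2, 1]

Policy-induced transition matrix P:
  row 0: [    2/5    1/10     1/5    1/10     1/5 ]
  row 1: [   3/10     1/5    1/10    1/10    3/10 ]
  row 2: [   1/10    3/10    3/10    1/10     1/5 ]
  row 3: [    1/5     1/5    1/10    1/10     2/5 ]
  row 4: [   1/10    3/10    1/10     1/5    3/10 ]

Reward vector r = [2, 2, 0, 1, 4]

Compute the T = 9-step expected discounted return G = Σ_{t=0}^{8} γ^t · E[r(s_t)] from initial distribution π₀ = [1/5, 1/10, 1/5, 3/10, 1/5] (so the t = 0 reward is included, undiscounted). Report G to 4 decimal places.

t=0: π = [0.2000, 0.1000, 0.2000, 0.3000, 0.2000], E[r] = 1.7000, γ^t·E[r] = 1.700000, running G = 1.700000
t=1: π = [0.2100, 0.2200, 0.1600, 0.1200, 0.2900], E[r] = 2.1400, γ^t·E[r] = 1.498000, running G = 3.198000
t=2: π = [0.2190, 0.2240, 0.1530, 0.1290, 0.2750], E[r] = 2.1150, γ^t·E[r] = 1.036350, running G = 4.234350
t=3: π = [0.2234, 0.2209, 0.1525, 0.1275, 0.2757], E[r] = 2.1189, γ^t·E[r] = 0.726783, running G = 4.961133
t=4: π = [0.2240, 0.2205, 0.1528, 0.1276, 0.2752], E[r] = 2.1171, γ^t·E[r] = 0.508309, running G = 5.469441
t=5: π = [0.2240, 0.2204, 0.1530, 0.1275, 0.2751], E[r] = 2.1167, γ^t·E[r] = 0.355756, running G = 5.825197
t=6: π = [0.2240, 0.2204, 0.1530, 0.1275, 0.2751], E[r] = 2.1166, γ^t·E[r] = 0.249016, running G = 6.074213
t=7: π = [0.2240, 0.2204, 0.1530, 0.1275, 0.2750], E[r] = 2.1166, γ^t·E[r] = 0.174310, running G = 6.248523
t=8: π = [0.2240, 0.2204, 0.1530, 0.1275, 0.2750], E[r] = 2.1166, γ^t·E[r] = 0.122016, running G = 6.370539

G = 6.3705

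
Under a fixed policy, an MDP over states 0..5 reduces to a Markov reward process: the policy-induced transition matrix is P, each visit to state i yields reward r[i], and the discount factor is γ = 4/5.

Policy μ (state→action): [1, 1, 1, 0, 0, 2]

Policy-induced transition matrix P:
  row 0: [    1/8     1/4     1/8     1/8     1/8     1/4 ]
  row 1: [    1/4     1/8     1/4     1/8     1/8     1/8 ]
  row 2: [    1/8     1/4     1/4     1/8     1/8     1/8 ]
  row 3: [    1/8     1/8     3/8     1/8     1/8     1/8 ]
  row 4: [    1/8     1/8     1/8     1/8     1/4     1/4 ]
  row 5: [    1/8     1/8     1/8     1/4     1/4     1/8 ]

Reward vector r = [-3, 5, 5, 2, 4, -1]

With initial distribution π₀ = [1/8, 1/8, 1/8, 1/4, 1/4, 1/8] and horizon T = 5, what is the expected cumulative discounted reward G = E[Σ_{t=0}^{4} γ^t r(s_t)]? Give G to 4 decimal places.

t=0: π = [0.1250, 0.1250, 0.1250, 0.2500, 0.2500, 0.1250], E[r] = 2.2500, γ^t·E[r] = 2.250000, running G = 2.250000
t=1: π = [0.1406, 0.1563, 0.2188, 0.1406, 0.1719, 0.1719], E[r] = 2.2500, γ^t·E[r] = 1.800000, running G = 4.050000
t=2: π = [0.1445, 0.1699, 0.2070, 0.1465, 0.1680, 0.1641], E[r] = 2.2520, γ^t·E[r] = 1.441250, running G = 5.491250
t=3: π = [0.1462, 0.1689, 0.2087, 0.1455, 0.1665, 0.1641], E[r] = 2.2427, γ^t·E[r] = 1.148250, running G = 6.639500
t=4: π = [0.1461, 0.1694, 0.2086, 0.1455, 0.1663, 0.1641], E[r] = 2.2437, γ^t·E[r] = 0.919000, running G = 7.558500

G = 7.5585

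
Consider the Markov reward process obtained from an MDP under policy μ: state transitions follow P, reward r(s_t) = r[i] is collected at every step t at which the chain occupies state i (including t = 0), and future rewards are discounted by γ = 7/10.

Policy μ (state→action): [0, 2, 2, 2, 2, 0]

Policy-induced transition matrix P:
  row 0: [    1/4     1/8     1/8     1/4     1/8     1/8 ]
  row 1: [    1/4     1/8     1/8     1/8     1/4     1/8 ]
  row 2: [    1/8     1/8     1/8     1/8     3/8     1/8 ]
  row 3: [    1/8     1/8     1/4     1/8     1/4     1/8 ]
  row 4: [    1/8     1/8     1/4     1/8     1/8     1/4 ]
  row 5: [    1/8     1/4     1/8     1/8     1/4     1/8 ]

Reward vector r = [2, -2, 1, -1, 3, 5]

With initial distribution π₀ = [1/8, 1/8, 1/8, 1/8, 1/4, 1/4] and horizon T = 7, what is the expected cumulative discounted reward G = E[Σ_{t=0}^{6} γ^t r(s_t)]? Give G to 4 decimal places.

G = 5.0645

t=0: π = [0.1250, 0.1250, 0.1250, 0.1250, 0.2500, 0.2500], E[r] = 2.0000, γ^t·E[r] = 2.000000, running G = 2.000000
t=1: π = [0.1563, 0.1563, 0.1719, 0.1406, 0.2188, 0.1563], E[r] = 1.4688, γ^t·E[r] = 1.028125, running G = 3.028125
t=2: π = [0.1641, 0.1445, 0.1699, 0.1445, 0.2246, 0.1523], E[r] = 1.5000, γ^t·E[r] = 0.735000, running G = 3.763125
t=3: π = [0.1636, 0.1440, 0.1711, 0.1455, 0.2227, 0.1531], E[r] = 1.4980, γ^t·E[r] = 0.513830, running G = 4.276955
t=4: π = [0.1635, 0.1441, 0.1710, 0.1454, 0.2231, 0.1528], E[r] = 1.4977, γ^t·E[r] = 0.359600, running G = 4.636556
t=5: π = [0.1634, 0.1441, 0.1711, 0.1454, 0.2231, 0.1529], E[r] = 1.4979, γ^t·E[r] = 0.251759, running G = 4.888315
t=6: π = [0.1634, 0.1441, 0.1711, 0.1454, 0.2231, 0.1529], E[r] = 1.4979, γ^t·E[r] = 0.176229, running G = 5.064544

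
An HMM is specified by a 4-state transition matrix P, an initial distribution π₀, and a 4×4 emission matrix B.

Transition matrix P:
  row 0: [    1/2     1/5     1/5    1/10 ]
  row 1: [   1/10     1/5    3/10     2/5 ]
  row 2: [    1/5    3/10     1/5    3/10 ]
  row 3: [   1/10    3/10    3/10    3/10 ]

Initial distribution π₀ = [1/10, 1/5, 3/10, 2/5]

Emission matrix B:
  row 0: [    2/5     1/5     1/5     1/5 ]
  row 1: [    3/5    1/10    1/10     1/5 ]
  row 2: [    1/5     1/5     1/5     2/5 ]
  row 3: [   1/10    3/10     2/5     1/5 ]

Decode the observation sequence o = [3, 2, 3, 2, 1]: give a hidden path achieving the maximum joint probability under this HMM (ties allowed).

t=0: δ = [2.000e-02, 4.000e-02, 1.200e-01, 8.000e-02]  (obs o_0=3)
t=1: δ = [4.800e-03, 3.600e-03, 4.800e-03, 1.440e-02]  ψ = [2, 2, 2, 2]  (obs o_1=2)
t=2: δ = [4.800e-04, 8.640e-04, 1.728e-03, 8.640e-04]  ψ = [0, 3, 3, 3]  (obs o_2=3)
t=3: δ = [6.912e-05, 5.184e-05, 6.912e-05, 2.074e-04]  ψ = [2, 2, 2, 2]  (obs o_3=2)
t=4: δ = [6.912e-06, 6.221e-06, 1.244e-05, 1.866e-05]  ψ = [0, 3, 3, 3]  (obs o_4=1)
backtrack: best end state = 3; path = [2, 3, 2, 3, 3]

path = [2, 3, 2, 3, 3]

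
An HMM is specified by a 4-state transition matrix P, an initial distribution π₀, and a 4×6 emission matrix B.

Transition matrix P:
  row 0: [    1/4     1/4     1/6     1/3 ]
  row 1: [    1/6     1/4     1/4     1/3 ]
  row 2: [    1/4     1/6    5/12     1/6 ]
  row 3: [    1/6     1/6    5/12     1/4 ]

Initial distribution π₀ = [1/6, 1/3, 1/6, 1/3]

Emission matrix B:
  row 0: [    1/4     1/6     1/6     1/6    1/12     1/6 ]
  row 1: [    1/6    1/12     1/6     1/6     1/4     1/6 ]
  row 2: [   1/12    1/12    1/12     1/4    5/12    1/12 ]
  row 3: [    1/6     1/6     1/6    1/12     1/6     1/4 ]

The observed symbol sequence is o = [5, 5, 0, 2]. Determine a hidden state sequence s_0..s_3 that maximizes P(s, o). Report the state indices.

path = [3, 3, 0, 3]

t=0: δ = [2.778e-02, 5.556e-02, 1.389e-02, 8.333e-02]  (obs o_0=5)
t=1: δ = [2.315e-03, 2.315e-03, 2.894e-03, 5.208e-03]  ψ = [3, 1, 3, 3]  (obs o_1=5)
t=2: δ = [2.170e-04, 1.447e-04, 1.808e-04, 2.170e-04]  ψ = [3, 3, 3, 3]  (obs o_2=0)
t=3: δ = [9.042e-06, 9.042e-06, 7.535e-06, 1.206e-05]  ψ = [0, 0, 3, 0]  (obs o_3=2)
backtrack: best end state = 3; path = [3, 3, 0, 3]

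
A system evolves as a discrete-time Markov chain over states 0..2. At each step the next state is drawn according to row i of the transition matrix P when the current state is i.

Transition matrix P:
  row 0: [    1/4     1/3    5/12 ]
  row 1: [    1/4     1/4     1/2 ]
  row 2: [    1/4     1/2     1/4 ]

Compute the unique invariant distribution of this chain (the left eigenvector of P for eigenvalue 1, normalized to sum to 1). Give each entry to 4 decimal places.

Balance equations π_j = Σ_i π_i·P[i][j]:
  π_0 = 1/4·π_0 + 1/4·π_1 + 1/4·π_2
  π_1 = 1/3·π_0 + 1/4·π_1 + 1/2·π_2
  normalize: π_0 + π_1 + π_2 = 1
Solving the linear system gives exactly π = [1/4, 11/30, 23/60].

π = [0.2500, 0.3667, 0.3833]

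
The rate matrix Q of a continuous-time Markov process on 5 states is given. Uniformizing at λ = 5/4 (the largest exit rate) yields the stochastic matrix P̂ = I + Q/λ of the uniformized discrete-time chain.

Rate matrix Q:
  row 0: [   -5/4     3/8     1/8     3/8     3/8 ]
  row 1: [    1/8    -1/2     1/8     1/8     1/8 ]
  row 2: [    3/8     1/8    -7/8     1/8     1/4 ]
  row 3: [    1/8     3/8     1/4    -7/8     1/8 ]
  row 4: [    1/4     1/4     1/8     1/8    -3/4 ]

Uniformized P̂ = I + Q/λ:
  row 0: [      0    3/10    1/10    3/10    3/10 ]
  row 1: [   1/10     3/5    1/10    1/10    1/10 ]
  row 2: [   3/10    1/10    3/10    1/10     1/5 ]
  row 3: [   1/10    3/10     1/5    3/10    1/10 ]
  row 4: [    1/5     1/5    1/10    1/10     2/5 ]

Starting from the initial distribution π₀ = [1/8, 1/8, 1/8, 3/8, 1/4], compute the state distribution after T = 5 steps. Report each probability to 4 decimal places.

π = [0.1359, 0.3569, 0.1451, 0.1592, 0.2030]

t=0: π = [0.1250, 0.1250, 0.1250, 0.3750, 0.2500]
t=1: π = [0.1375, 0.2875, 0.1625, 0.2000, 0.2125]
t=2: π = [0.1400, 0.3325, 0.1525, 0.1675, 0.2075]
t=3: π = [0.1373, 0.3485, 0.1473, 0.1615, 0.2055]
t=4: π = [0.1363, 0.3546, 0.1456, 0.1598, 0.2038]
t=5: π = [0.1359, 0.3569, 0.1451, 0.1592, 0.2030]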